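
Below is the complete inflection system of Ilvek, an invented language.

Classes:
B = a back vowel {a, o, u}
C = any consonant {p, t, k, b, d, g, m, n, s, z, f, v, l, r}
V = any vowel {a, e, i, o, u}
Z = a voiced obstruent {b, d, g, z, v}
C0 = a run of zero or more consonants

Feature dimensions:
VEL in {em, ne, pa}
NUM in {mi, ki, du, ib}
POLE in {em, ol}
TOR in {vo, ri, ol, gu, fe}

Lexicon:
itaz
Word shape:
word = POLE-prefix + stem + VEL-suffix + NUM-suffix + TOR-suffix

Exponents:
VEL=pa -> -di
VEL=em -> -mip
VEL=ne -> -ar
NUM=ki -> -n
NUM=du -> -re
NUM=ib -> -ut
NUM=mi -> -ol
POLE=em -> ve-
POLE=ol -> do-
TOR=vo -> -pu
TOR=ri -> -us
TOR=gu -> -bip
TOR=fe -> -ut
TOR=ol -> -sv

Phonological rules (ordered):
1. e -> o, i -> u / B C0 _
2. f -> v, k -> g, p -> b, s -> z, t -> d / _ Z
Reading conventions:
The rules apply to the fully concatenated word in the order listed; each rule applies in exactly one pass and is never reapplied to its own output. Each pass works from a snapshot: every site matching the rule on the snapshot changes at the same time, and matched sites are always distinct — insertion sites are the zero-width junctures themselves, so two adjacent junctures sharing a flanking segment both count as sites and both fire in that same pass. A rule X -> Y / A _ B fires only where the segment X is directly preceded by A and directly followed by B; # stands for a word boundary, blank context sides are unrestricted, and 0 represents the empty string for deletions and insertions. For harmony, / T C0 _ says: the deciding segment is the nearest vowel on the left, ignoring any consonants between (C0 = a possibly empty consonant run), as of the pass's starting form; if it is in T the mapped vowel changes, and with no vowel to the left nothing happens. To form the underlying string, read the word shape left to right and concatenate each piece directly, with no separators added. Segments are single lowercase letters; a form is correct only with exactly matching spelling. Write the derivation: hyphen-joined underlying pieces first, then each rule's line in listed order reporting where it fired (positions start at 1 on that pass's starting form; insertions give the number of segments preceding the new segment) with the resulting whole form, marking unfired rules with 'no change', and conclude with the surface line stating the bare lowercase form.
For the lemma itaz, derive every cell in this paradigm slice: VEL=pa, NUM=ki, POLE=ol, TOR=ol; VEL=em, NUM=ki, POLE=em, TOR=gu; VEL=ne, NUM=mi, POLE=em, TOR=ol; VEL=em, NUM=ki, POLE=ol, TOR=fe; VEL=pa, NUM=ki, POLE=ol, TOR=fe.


cell VEL=pa, NUM=ki, POLE=ol, TOR=ol:
underlying: do-itaz-di-n-sv
1. e -> o, i -> u / B C0 _: fires at position(s) 3, 8: doutazdunsv
2. f -> v, k -> g, p -> b, s -> z, t -> d / _ Z: fires at position(s) 10: doutazdunzv
surface: doutazdunzv

cell VEL=em, NUM=ki, POLE=em, TOR=gu:
underlying: ve-itaz-mip-n-bip
1. e -> o, i -> u / B C0 _: fires at position(s) 8: veitazmupnbip
2. f -> v, k -> g, p -> b, s -> z, t -> d / _ Z: no change
surface: veitazmupnbip

cell VEL=ne, NUM=mi, POLE=em, TOR=ol:
underlying: ve-itaz-ar-ol-sv
1. e -> o, i -> u / B C0 _: no change
2. f -> v, k -> g, p -> b, s -> z, t -> d / _ Z: fires at position(s) 11: veitazarolzv
surface: veitazarolzv

cell VEL=em, NUM=ki, POLE=ol, TOR=fe:
underlying: do-itaz-mip-n-ut
1. e -> o, i -> u / B C0 _: fires at position(s) 3, 8: doutazmupnut
2. f -> v, k -> g, p -> b, s -> z, t -> d / _ Z: no change
surface: doutazmupnut

cell VEL=pa, NUM=ki, POLE=ol, TOR=fe:
underlying: do-itaz-di-n-ut
1. e -> o, i -> u / B C0 _: fires at position(s) 3, 8: doutazdunut
2. f -> v, k -> g, p -> b, s -> z, t -> d / _ Z: no change
surface: doutazdunut


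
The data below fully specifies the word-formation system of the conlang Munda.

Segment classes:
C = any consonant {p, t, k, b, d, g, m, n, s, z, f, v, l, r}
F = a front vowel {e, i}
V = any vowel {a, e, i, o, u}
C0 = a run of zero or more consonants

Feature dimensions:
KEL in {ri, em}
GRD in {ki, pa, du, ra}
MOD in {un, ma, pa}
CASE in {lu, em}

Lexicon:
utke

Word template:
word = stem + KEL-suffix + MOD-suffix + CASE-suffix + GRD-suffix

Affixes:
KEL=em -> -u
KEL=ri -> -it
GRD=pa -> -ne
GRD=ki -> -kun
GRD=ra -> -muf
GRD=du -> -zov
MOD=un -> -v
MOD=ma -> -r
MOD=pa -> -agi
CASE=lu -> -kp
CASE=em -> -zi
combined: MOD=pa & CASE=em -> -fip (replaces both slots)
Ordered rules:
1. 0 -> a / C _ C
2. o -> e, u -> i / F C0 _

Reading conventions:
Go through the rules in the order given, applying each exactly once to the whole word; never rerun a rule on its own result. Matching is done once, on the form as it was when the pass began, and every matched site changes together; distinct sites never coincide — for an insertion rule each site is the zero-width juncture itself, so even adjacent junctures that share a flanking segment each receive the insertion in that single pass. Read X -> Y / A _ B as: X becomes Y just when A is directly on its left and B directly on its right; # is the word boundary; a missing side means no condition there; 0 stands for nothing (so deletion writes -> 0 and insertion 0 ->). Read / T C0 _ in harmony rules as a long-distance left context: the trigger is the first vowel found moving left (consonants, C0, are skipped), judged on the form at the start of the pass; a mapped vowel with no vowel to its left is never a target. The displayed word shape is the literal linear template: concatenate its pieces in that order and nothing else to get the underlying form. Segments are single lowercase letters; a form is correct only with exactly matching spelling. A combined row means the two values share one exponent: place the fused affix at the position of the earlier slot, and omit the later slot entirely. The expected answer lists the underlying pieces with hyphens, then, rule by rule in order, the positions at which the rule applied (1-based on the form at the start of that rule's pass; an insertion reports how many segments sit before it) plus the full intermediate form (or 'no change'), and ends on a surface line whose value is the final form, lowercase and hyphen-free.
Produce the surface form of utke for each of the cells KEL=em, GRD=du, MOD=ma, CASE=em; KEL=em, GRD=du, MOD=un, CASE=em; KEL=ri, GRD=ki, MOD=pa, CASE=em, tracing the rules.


cell KEL=em, GRD=du, MOD=ma, CASE=em:
underlying: utke-u-r-zi-zov
1. 0 -> a / C _ C: inserts after position(s) 2, 6: utakeurazizov
2. o -> e, u -> i / F C0 _: fires at position(s) 6, 12: utakeirazizev
surface: utakeirazizev

cell KEL=em, GRD=du, MOD=un, CASE=em:
underlying: utke-u-v-zi-zov
1. 0 -> a / C _ C: inserts after position(s) 2, 6: utakeuvazizov
2. o -> e, u -> i / F C0 _: fires at position(s) 6, 12: utakeivazizev
surface: utakeivazizev

cell KEL=ri, GRD=ki, MOD=pa, CASE=em:
underlying: utke-it-fip-kun
1. 0 -> a / C _ C: inserts after position(s) 2, 6, 9: utakeitafipakun
2. o -> e, u -> i / F C0 _: no change
surface: utakeitafipakun


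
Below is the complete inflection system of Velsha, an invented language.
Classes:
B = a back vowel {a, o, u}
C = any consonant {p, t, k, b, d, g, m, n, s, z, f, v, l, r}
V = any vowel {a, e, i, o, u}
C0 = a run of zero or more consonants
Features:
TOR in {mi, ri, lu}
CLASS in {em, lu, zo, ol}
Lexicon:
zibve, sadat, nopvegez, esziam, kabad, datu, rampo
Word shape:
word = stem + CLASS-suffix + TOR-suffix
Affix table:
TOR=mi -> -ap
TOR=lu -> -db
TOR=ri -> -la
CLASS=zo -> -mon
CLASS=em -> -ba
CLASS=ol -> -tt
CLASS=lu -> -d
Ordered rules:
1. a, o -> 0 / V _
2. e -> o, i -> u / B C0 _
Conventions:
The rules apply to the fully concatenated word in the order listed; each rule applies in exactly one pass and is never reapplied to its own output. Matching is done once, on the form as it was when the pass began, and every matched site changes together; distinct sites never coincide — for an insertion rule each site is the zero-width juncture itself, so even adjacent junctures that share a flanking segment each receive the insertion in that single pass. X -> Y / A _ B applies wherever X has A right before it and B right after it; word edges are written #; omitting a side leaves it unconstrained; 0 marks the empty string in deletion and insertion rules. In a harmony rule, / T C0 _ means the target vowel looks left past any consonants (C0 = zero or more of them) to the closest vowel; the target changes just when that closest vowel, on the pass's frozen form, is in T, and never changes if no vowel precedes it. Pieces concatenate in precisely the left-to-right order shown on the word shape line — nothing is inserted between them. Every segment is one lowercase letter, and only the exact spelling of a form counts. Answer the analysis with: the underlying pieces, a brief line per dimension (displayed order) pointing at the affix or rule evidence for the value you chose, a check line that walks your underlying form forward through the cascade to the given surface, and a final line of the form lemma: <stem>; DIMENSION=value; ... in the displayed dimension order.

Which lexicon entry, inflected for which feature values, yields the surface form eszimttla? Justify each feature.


underlying: esziam-tt-la
TOR=ri - signalled by the affix -la
CLASS=ol - signalled by the affix -tt
check: esziamttla -> eszimttla -> eszimttla
lemma: esziam; TOR=ri; CLASS=ol


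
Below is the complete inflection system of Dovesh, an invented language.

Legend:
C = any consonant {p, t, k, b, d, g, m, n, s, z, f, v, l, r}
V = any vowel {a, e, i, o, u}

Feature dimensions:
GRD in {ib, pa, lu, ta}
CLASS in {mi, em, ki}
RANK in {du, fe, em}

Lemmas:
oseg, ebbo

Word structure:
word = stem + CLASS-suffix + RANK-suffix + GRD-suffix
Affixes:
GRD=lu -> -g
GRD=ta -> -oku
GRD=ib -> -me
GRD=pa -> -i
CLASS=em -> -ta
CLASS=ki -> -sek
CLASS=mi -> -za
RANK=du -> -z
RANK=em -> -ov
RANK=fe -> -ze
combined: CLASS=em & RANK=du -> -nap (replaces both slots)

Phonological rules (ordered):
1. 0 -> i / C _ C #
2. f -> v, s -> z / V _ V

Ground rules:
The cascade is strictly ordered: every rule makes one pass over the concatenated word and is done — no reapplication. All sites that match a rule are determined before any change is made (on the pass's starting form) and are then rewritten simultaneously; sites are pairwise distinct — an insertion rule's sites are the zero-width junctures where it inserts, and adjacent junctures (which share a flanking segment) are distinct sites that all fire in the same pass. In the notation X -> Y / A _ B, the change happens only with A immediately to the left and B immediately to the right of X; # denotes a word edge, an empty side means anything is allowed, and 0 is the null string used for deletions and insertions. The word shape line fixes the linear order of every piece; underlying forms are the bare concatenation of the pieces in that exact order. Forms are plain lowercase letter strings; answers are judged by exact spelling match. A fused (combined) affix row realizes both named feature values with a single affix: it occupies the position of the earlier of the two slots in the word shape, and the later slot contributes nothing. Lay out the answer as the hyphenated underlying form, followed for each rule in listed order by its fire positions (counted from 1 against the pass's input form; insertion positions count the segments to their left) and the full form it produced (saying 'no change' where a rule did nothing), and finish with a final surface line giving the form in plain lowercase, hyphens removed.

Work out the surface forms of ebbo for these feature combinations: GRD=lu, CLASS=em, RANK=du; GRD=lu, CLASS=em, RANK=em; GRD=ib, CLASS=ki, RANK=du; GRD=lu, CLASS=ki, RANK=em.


cell GRD=lu, CLASS=em, RANK=du:
underlying: ebbo-nap-g
1. 0 -> i / C _ C #: inserts after position(s) 7: ebbonapig
2. f -> v, s -> z / V _ V: no change
surface: ebbonapig

cell GRD=lu, CLASS=em, RANK=em:
underlying: ebbo-ta-ov-g
1. 0 -> i / C _ C #: inserts after position(s) 8: ebbotaovig
2. f -> v, s -> z / V _ V: no change
surface: ebbotaovig

cell GRD=ib, CLASS=ki, RANK=du:
underlying: ebbo-sek-z-me
1. 0 -> i / C _ C #: no change
2. f -> v, s -> z / V _ V: fires at position(s) 5: ebbozekzme
surface: ebbozekzme

cell GRD=lu, CLASS=ki, RANK=em:
underlying: ebbo-sek-ov-g
1. 0 -> i / C _ C #: inserts after position(s) 9: ebbosekovig
2. f -> v, s -> z / V _ V: fires at position(s) 5: ebbozekovig
surface: ebbozekovig


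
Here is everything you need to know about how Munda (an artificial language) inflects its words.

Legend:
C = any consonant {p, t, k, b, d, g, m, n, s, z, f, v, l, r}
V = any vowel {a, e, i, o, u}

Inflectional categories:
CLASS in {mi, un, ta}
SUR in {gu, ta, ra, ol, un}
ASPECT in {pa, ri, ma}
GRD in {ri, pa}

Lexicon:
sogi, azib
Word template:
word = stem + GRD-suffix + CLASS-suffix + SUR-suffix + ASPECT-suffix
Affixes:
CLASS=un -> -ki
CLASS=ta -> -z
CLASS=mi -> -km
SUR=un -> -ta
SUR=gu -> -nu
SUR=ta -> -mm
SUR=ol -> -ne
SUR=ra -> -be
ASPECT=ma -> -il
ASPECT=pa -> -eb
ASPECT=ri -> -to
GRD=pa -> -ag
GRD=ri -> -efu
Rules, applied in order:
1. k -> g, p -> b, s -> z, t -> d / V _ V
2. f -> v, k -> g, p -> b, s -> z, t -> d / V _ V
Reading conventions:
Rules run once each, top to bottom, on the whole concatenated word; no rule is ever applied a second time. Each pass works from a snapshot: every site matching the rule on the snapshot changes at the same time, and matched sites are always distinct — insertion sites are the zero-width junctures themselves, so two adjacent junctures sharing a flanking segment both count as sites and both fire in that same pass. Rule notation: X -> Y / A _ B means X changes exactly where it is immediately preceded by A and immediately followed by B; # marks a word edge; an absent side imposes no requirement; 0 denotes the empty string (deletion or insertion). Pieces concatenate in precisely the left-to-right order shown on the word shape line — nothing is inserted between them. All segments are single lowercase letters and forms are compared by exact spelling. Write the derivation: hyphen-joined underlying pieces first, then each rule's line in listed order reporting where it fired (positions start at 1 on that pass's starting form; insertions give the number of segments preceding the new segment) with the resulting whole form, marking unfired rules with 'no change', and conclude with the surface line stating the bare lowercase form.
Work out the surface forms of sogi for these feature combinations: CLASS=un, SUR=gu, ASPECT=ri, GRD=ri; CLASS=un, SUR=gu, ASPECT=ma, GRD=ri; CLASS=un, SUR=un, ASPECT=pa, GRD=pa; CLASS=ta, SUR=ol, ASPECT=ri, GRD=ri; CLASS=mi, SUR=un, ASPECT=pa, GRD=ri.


cell CLASS=un, SUR=gu, ASPECT=ri, GRD=ri:
underlying: sogi-efu-ki-nu-to
1. k -> g, p -> b, s -> z, t -> d / V _ V: fires at position(s) 8, 12: sogiefuginudo
2. f -> v, k -> g, p -> b, s -> z, t -> d / V _ V: fires at position(s) 6: sogievuginudo
surface: sogievuginudo

cell CLASS=un, SUR=gu, ASPECT=ma, GRD=ri:
underlying: sogi-efu-ki-nu-il
1. k -> g, p -> b, s -> z, t -> d / V _ V: fires at position(s) 8: sogiefuginuil
2. f -> v, k -> g, p -> b, s -> z, t -> d / V _ V: fires at position(s) 6: sogievuginuil
surface: sogievuginuil

cell CLASS=un, SUR=un, ASPECT=pa, GRD=pa:
underlying: sogi-ag-ki-ta-eb
1. k -> g, p -> b, s -> z, t -> d / V _ V: fires at position(s) 9: sogiagkidaeb
2. f -> v, k -> g, p -> b, s -> z, t -> d / V _ V: no change
surface: sogiagkidaeb

cell CLASS=ta, SUR=ol, ASPECT=ri, GRD=ri:
underlying: sogi-efu-z-ne-to
1. k -> g, p -> b, s -> z, t -> d / V _ V: fires at position(s) 11: sogiefuznedo
2. f -> v, k -> g, p -> b, s -> z, t -> d / V _ V: fires at position(s) 6: sogievuznedo
surface: sogievuznedo

cell CLASS=mi, SUR=un, ASPECT=pa, GRD=ri:
underlying: sogi-efu-km-ta-eb
1. k -> g, p -> b, s -> z, t -> d / V _ V: no change
2. f -> v, k -> g, p -> b, s -> z, t -> d / V _ V: fires at position(s) 6: sogievukmtaeb
surface: sogievukmtaeb


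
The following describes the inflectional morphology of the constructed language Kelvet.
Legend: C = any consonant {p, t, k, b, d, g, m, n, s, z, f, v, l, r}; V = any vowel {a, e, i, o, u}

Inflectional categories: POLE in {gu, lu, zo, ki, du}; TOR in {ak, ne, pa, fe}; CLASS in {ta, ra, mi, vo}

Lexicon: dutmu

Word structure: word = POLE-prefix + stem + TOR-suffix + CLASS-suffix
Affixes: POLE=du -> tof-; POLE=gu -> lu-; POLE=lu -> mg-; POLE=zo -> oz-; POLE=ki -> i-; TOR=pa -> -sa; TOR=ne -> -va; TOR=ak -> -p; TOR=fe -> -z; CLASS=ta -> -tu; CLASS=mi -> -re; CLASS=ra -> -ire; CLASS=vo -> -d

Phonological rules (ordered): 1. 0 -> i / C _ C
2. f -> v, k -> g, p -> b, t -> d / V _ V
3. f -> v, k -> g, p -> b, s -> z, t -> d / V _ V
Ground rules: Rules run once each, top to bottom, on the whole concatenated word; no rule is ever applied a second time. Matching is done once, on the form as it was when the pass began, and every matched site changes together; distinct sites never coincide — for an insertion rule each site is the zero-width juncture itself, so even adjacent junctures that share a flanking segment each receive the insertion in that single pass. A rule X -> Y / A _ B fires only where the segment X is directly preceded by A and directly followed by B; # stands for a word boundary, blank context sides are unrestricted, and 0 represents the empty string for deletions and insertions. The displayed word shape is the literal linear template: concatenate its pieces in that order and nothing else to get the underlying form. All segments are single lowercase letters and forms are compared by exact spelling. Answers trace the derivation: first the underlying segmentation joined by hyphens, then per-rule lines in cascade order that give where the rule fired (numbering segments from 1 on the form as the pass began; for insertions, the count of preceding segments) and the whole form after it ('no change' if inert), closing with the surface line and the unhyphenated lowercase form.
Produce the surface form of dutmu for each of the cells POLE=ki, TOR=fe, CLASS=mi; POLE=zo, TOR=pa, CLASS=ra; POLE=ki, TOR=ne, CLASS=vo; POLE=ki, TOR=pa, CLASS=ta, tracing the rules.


cell POLE=ki, TOR=fe, CLASS=mi:
underlying: i-dutmu-z-re
1. 0 -> i / C _ C: inserts after position(s) 4, 7: idutimuzire
2. f -> v, k -> g, p -> b, t -> d / V _ V: fires at position(s) 4: idudimuzire
3. f -> v, k -> g, p -> b, s -> z, t -> d / V _ V: no change
surface: idudimuzire

cell POLE=zo, TOR=pa, CLASS=ra:
underlying: oz-dutmu-sa-ire
1. 0 -> i / C _ C: inserts after position(s) 2, 5: ozidutimusaire
2. f -> v, k -> g, p -> b, t -> d / V _ V: fires at position(s) 6: ozidudimusaire
3. f -> v, k -> g, p -> b, s -> z, t -> d / V _ V: fires at position(s) 10: ozidudimuzaire
surface: ozidudimuzaire

cell POLE=ki, TOR=ne, CLASS=vo:
underlying: i-dutmu-va-d
1. 0 -> i / C _ C: inserts after position(s) 4: idutimuvad
2. f -> v, k -> g, p -> b, t -> d / V _ V: fires at position(s) 4: idudimuvad
3. f -> v, k -> g, p -> b, s -> z, t -> d / V _ V: no change
surface: idudimuvad

cell POLE=ki, TOR=pa, CLASS=ta:
underlying: i-dutmu-sa-tu
1. 0 -> i / C _ C: inserts after position(s) 4: idutimusatu
2. f -> v, k -> g, p -> b, t -> d / V _ V: fires at position(s) 4, 10: idudimusadu
3. f -> v, k -> g, p -> b, s -> z, t -> d / V _ V: fires at position(s) 8: idudimuzadu
surface: idudimuzadu


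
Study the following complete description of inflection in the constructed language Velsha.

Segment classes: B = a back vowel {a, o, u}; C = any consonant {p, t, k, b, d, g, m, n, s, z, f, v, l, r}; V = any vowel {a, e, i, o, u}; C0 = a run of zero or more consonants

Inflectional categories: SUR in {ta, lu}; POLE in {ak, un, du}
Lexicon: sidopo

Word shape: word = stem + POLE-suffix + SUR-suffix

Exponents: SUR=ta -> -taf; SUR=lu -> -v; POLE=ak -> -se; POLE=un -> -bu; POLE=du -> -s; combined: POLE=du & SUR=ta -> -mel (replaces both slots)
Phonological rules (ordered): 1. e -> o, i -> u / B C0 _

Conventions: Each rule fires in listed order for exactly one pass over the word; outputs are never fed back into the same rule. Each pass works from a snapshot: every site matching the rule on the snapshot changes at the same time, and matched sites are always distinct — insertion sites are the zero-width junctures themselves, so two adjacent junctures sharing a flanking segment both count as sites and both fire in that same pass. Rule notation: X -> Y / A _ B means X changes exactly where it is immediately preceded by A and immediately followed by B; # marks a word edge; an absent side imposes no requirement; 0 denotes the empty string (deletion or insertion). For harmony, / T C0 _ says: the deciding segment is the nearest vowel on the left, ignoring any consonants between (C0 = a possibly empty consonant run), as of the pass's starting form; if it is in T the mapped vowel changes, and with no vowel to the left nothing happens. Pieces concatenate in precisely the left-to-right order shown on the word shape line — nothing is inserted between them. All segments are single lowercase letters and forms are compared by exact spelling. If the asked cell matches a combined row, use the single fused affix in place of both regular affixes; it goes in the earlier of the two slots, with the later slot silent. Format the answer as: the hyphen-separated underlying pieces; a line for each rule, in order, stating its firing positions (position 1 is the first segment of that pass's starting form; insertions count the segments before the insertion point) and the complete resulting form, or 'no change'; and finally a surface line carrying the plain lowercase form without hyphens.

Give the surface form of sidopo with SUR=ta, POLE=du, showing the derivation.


underlying: sidopo-mel
1. e -> o, i -> u / B C0 _: fires at position(s) 8: sidopomol
surface: sidopomol


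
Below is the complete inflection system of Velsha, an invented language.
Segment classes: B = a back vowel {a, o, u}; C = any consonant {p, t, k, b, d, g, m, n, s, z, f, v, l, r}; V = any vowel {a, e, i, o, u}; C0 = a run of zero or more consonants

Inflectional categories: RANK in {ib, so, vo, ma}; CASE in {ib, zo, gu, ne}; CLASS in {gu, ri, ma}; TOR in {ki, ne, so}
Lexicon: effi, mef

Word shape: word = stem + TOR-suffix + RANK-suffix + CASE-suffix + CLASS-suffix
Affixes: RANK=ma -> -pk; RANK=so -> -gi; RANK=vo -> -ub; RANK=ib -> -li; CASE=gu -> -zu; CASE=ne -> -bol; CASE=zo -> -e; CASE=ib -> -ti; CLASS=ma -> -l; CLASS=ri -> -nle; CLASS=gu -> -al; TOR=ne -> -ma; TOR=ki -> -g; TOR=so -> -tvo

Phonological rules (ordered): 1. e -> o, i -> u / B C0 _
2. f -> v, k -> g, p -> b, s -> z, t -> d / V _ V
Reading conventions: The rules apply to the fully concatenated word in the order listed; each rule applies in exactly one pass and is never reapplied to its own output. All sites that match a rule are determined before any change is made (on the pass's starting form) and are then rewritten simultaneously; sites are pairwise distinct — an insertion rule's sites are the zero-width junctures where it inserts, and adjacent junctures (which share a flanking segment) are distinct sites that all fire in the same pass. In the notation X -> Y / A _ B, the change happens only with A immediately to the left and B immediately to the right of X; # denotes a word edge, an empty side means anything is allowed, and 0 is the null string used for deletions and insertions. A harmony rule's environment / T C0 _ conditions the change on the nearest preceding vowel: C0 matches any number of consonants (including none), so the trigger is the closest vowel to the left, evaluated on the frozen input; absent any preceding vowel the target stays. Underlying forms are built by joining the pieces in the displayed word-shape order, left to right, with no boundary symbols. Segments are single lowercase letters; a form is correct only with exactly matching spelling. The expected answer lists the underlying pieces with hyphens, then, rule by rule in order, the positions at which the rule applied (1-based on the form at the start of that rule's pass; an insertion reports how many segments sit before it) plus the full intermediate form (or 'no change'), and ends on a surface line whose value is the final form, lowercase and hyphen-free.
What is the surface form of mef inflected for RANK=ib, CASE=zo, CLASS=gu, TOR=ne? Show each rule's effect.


underlying: mef-ma-li-e-al
1. e -> o, i -> u / B C0 _: fires at position(s) 7: mefmalueal
2. f -> v, k -> g, p -> b, s -> z, t -> d / V _ V: no change
surface: mefmalueal


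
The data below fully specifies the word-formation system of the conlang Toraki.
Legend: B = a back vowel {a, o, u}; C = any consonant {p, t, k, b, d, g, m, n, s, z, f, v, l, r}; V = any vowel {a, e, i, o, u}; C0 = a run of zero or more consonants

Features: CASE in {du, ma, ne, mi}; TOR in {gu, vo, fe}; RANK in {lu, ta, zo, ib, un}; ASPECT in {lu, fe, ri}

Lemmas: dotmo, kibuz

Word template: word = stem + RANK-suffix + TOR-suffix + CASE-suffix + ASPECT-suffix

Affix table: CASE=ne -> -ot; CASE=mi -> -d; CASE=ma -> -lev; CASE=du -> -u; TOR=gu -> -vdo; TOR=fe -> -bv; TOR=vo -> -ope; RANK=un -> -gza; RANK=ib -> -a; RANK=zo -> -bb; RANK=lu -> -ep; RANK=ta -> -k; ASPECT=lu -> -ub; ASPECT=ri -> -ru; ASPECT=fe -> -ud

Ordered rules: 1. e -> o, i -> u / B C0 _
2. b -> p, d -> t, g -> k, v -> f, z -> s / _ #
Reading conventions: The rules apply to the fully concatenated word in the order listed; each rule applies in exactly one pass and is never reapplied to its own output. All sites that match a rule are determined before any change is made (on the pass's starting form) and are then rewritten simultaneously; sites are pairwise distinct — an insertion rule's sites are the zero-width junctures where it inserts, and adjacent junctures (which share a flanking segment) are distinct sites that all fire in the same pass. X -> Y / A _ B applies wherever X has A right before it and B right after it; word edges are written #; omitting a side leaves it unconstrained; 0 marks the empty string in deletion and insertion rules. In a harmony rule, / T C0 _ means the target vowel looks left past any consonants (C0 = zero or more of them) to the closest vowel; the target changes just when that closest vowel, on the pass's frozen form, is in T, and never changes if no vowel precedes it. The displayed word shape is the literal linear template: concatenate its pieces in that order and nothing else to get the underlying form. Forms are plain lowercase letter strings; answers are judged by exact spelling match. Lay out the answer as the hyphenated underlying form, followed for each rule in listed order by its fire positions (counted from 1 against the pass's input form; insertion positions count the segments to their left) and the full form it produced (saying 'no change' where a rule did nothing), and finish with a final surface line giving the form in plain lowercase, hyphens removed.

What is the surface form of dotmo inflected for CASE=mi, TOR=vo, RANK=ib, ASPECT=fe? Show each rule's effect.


underlying: dotmo-a-ope-d-ud
1. e -> o, i -> u / B C0 _: fires at position(s) 9: dotmoaopodud
2. b -> p, d -> t, g -> k, v -> f, z -> s / _ #: fires at position(s) 12: dotmoaopodut
surface: dotmoaopodut


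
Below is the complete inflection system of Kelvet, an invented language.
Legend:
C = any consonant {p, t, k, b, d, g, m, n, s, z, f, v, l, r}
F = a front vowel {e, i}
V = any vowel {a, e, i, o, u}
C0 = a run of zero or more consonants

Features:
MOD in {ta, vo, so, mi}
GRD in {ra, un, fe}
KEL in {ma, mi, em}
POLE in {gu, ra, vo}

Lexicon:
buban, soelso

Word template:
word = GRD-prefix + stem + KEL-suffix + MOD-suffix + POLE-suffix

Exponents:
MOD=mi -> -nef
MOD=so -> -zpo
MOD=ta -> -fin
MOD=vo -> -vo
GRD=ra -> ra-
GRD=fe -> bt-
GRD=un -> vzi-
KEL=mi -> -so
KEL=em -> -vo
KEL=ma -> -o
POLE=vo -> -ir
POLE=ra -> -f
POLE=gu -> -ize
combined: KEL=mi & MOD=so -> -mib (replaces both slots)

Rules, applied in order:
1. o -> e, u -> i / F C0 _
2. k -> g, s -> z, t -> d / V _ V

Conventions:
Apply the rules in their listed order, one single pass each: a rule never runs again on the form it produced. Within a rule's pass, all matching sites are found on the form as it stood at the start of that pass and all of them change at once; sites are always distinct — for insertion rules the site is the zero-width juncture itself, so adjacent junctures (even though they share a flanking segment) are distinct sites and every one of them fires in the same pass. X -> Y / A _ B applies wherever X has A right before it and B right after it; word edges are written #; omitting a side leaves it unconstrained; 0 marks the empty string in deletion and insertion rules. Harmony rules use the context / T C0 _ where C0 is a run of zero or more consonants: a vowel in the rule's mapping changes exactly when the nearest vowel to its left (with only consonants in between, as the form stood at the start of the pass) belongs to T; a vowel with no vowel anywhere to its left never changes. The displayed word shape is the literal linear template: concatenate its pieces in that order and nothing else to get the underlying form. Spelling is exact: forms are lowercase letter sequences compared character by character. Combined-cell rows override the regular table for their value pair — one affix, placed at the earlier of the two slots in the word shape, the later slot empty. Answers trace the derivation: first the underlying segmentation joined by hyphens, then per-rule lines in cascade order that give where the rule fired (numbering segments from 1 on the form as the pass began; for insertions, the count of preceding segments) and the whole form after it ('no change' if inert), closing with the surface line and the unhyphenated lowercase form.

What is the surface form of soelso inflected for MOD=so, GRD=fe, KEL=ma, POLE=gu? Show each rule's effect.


underlying: bt-soelso-o-zpo-ize
1. o -> e, u -> i / F C0 _: fires at position(s) 8: btsoelseozpoize
2. k -> g, s -> z, t -> d / V _ V: no change
surface: btsoelseozpoize


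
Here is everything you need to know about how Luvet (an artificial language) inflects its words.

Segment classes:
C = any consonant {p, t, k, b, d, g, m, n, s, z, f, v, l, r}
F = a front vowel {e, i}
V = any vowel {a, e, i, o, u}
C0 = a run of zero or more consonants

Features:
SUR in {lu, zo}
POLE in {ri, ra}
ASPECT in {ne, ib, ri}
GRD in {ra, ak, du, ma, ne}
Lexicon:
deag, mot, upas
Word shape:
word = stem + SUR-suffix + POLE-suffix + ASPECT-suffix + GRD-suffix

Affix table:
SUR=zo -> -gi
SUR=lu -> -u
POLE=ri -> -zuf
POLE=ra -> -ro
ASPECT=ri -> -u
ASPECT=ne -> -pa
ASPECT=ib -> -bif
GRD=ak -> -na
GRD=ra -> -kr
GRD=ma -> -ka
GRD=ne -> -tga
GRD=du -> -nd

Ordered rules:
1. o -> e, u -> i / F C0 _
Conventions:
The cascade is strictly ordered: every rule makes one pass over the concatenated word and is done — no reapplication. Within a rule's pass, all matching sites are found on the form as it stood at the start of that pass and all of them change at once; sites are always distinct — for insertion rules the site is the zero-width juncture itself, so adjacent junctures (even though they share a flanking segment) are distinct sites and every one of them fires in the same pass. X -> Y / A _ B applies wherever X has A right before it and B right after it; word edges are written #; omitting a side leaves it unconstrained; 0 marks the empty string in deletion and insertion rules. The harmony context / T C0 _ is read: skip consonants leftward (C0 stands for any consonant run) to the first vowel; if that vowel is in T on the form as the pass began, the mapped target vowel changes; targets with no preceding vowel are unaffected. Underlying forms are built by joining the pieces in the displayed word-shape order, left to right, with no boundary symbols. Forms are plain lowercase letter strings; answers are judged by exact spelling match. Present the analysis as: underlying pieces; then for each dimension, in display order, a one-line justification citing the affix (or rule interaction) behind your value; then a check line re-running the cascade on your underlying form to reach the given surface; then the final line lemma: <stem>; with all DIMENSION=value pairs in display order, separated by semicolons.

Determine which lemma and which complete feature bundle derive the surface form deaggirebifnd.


underlying: deag-gi-ro-bif-nd
SUR=zo - signalled by the affix -gi
POLE=ra - signalled by the affix -ro
ASPECT=ib - signalled by the affix -bif
GRD=du - signalled by the affix -nd
check: deaggirobifnd -> deaggirebifnd
lemma: deag; SUR=zo; POLE=ra; ASPECT=ib; GRD=du


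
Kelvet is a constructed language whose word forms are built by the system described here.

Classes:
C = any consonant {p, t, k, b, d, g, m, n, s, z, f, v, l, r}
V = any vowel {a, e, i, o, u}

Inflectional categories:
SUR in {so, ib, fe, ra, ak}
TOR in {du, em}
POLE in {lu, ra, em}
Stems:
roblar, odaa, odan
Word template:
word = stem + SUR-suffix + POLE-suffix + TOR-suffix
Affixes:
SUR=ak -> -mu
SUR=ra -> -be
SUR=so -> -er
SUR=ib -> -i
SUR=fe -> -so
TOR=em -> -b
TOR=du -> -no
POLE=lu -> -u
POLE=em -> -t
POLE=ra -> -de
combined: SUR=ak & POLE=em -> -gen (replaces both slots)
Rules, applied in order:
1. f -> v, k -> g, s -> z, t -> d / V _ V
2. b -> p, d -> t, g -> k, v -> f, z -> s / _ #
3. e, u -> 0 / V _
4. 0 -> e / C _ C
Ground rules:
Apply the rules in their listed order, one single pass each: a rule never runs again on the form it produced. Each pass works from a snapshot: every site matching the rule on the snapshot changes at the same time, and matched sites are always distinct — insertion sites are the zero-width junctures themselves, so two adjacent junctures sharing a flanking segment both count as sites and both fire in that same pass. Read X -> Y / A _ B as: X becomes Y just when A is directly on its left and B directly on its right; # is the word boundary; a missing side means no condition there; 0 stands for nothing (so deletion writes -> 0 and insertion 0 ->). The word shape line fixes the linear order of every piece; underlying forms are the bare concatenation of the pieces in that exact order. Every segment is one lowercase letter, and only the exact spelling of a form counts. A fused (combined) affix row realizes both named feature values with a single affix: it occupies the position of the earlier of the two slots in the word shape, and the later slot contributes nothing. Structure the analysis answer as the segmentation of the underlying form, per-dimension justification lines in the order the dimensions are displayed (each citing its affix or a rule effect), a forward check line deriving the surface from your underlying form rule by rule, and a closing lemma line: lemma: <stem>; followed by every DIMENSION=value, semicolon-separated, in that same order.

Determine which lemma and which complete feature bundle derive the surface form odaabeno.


underlying: odaa-be-u-no
SUR=ra - signalled by the affix -be
TOR=du - signalled by the affix -no
POLE=lu - signalled by the affix -u
check: odaabeuno -> odaabeuno -> odaabeuno -> odaabeno -> odaabeno
lemma: odaa; SUR=ra; TOR=du; POLE=lu


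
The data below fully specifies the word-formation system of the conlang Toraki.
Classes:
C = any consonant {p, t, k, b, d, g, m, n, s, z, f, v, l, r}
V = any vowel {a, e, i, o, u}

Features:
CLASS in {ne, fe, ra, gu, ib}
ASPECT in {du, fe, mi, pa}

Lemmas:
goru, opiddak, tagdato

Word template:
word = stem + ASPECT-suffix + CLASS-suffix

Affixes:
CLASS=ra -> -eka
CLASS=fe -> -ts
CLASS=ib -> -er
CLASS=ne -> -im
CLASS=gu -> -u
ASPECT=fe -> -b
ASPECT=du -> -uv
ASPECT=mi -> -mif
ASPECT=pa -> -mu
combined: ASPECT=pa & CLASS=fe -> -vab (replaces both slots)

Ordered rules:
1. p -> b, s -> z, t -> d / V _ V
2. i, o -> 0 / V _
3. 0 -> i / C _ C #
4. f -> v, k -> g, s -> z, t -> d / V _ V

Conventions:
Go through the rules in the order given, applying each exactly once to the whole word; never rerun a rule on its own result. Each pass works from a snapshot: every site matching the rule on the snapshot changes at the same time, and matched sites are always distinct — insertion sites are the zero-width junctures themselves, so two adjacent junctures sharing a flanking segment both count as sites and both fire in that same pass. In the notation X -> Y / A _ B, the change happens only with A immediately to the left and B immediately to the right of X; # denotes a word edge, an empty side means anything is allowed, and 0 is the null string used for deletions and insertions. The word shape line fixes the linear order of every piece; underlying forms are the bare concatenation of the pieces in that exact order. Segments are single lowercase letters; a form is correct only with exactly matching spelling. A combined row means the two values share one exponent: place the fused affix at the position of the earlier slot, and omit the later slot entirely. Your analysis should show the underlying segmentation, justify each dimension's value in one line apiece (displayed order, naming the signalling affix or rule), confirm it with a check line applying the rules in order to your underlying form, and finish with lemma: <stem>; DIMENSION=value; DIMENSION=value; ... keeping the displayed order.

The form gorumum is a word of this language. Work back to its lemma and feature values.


underlying: goru-mu-im
CLASS=ne - signalled by the affix -im
ASPECT=pa - signalled by the affix -mu
check: gorumuim -> gorumuim -> gorumum -> gorumum -> gorumum
lemma: goru; CLASS=ne; ASPECT=pa


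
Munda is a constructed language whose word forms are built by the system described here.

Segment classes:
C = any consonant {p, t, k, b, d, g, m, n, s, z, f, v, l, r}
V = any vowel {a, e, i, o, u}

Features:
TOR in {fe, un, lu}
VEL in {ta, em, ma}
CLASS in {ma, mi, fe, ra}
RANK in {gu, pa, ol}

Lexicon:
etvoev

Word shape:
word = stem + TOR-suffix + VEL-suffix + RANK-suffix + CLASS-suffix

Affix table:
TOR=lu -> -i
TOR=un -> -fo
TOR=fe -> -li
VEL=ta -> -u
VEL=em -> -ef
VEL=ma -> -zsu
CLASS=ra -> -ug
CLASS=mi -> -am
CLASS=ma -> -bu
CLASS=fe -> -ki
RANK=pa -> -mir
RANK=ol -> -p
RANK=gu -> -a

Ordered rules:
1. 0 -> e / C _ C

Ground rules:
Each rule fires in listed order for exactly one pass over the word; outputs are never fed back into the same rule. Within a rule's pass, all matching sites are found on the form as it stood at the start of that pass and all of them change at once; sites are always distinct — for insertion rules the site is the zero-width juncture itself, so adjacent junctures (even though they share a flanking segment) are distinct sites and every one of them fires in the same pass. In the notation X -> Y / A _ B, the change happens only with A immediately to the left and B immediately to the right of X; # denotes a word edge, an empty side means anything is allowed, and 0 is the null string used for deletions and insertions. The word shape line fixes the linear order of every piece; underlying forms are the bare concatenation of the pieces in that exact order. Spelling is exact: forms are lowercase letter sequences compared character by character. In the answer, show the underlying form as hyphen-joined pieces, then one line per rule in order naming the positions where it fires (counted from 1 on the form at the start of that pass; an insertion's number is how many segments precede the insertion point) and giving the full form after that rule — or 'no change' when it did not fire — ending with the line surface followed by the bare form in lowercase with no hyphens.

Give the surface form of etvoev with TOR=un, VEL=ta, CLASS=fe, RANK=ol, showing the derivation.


underlying: etvoev-fo-u-p-ki
1. 0 -> e / C _ C: inserts after position(s) 2, 6, 10: etevoevefoupeki
surface: etevoevefoupeki


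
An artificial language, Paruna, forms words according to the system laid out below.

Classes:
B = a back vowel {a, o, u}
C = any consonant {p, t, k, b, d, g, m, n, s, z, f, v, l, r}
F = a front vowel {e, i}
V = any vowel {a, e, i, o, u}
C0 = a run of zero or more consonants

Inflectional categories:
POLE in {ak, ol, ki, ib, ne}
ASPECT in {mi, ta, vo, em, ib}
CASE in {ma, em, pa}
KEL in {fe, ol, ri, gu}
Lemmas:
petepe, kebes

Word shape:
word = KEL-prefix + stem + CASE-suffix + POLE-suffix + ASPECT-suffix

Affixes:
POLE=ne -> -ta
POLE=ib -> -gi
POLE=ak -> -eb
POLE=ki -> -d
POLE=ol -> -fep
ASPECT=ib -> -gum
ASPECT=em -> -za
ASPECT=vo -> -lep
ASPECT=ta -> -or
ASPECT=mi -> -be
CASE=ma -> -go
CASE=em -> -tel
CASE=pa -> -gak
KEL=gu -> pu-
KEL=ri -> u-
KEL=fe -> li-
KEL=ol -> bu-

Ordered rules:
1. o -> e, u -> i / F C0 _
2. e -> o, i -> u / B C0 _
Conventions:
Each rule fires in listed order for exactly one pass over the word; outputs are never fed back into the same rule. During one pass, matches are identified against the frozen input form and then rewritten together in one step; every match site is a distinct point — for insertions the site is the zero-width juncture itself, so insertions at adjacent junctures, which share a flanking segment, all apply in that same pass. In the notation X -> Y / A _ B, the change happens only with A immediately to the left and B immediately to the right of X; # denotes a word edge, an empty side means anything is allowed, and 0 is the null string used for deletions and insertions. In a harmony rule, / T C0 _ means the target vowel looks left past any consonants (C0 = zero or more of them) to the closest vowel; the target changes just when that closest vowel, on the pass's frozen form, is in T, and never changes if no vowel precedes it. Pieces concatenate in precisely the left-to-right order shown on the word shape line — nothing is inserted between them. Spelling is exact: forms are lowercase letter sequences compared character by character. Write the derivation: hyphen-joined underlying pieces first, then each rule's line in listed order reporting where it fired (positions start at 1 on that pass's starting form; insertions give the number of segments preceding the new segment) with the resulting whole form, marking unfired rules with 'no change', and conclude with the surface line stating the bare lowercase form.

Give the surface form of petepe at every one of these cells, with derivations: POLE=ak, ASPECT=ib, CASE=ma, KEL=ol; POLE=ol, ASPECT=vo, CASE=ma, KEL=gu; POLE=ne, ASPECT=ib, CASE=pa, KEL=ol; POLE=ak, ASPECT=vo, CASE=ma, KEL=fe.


cell POLE=ak, ASPECT=ib, CASE=ma, KEL=ol:
underlying: bu-petepe-go-eb-gum
1. o -> e, u -> i / F C0 _: fires at position(s) 10, 14: bupetepegeebgim
2. e -> o, i -> u / B C0 _: fires at position(s) 4: bupotepegeebgim
surface: bupotepegeebgim

cell POLE=ol, ASPECT=vo, CASE=ma, KEL=gu:
underlying: pu-petepe-go-fep-lep
1. o -> e, u -> i / F C0 _: fires at position(s) 10: pupetepegefeplep
2. e -> o, i -> u / B C0 _: fires at position(s) 4: pupotepegefeplep
surface: pupotepegefeplep

cell POLE=ne, ASPECT=ib, CASE=pa, KEL=ol:
underlying: bu-petepe-gak-ta-gum
1. o -> e, u -> i / F C0 _: no change
2. e -> o, i -> u / B C0 _: fires at position(s) 4: bupotepegaktagum
surface: bupotepegaktagum

cell POLE=ak, ASPECT=vo, CASE=ma, KEL=fe:
underlying: li-petepe-go-eb-lep
1. o -> e, u -> i / F C0 _: fires at position(s) 10: lipetepegeeblep
2. e -> o, i -> u / B C0 _: no change
surface: lipetepegeeblep
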